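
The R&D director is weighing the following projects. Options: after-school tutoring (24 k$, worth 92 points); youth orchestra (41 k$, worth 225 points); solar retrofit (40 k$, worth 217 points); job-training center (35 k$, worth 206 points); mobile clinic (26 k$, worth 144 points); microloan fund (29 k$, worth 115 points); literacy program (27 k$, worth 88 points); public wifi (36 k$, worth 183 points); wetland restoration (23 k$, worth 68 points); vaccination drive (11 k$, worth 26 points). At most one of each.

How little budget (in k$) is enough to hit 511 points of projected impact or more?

Minimise k$ subject to total projected impact ≥ 511.
job-training center + mobile clinic + public wifi: 533 projected impact at 97 k$.
Any bundle with less than 97 k$ falls short of 511.

97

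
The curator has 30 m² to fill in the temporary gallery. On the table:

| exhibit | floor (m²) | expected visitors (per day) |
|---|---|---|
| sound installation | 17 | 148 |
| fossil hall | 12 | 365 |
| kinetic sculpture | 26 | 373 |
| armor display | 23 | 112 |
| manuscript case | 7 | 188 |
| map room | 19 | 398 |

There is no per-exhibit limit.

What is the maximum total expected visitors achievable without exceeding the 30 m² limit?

752

Greedy by ratio would take 2×fossil hall: 24 m² used, total 730.
Replace 2×fossil hall with 4×manuscript case: the trade gains 22 net, giving 752 at 28 m².
That's the maximum — no swap from here does better than 752.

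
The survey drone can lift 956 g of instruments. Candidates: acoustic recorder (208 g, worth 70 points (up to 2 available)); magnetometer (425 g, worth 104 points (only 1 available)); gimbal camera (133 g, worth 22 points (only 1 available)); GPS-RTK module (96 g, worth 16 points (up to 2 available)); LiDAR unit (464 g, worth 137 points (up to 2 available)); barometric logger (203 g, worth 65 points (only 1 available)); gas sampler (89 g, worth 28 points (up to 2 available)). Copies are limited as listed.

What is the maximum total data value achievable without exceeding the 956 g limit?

Ranking by ratio (data value/g): acoustic recorder 0.34, barometric logger 0.32, gas sampler 0.31, LiDAR unit 0.30.
Filling by ratio: 2×acoustic recorder + GPS-RTK module + barometric logger + 2×gas sampler for 277, with 63 g left unused.
Dropping GPS-RTK module frees 96 g; slotting in gimbal camera (133 g) lifts the total to 283 at 930 g.

283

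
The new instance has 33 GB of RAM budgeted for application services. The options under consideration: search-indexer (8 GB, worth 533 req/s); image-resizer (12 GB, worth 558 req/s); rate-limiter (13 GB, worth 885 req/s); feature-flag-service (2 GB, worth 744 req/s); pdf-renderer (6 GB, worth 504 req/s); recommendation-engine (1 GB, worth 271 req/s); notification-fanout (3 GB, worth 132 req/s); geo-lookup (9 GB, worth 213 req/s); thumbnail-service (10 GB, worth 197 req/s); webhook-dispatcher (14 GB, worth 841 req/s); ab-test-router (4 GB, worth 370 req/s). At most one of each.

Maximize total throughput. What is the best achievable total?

Ranking by ratio (throughput/GB): feature-flag-service 372.00, recommendation-engine 271.00, ab-test-router 92.50.
Greedy by ratio would take rate-limiter + feature-flag-service + pdf-renderer + recommendation-engine + notification-fanout + ab-test-router: 29 GB used, total 2906.
Dropping ab-test-router frees 4 GB; slotting in search-indexer (8 GB) lifts the total to 3069 at 33 GB.
Runner-up search-indexer + rate-limiter + feature-flag-service + pdf-renderer + ab-test-router tops out at 3036.

3069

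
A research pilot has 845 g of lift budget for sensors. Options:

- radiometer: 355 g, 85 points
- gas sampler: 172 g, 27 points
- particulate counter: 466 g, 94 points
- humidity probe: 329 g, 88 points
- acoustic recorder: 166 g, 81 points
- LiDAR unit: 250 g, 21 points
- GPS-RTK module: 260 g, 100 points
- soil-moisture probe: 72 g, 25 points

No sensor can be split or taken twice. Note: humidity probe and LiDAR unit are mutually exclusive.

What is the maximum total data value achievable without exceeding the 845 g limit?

294

By data value per g: acoustic recorder 0.49, GPS-RTK module 0.38, soil-moisture probe 0.35, humidity probe 0.27 lead.
Taking humidity probe + acoustic recorder + GPS-RTK module + soil-moisture probe: 827 g used, 294 in data value.
Nothing else feasible within 845 g beats 294.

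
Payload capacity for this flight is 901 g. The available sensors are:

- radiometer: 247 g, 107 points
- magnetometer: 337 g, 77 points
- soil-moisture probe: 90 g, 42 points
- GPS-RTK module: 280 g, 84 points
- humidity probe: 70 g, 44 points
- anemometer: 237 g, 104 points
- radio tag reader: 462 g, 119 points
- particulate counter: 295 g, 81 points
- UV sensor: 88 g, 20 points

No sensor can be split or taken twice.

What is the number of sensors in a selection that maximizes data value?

Best achievable data value is 339.
For example radiometer + GPS-RTK module + humidity probe + anemometer achieves it, using 834 g.
Any selection reaching 339 contains exactly 4 sensors.

4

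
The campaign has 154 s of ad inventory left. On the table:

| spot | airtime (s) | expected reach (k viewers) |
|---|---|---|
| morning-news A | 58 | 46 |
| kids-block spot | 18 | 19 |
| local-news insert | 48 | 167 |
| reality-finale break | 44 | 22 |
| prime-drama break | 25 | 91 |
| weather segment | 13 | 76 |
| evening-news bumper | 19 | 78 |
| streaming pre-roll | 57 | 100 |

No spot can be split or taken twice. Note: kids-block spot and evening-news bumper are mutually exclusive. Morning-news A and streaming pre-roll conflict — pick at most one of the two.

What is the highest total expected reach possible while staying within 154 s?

Ranking by ratio (expected reach/s): weather segment 5.85, evening-news bumper 4.11, prime-drama break 3.64.
Taking local-news insert + prime-drama break + evening-news bumper + streaming pre-roll: 149 s used, 436 in expected reach.
The spare 5 s is too small for any remaining spot, and no feasible exchange beats 436.

436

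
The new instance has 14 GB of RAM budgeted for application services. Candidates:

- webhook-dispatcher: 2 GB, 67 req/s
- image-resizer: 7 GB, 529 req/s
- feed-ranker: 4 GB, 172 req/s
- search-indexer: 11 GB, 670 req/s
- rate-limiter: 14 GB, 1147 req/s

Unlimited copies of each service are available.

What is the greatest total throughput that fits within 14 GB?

1147

Best packing: rate-limiter — 14 GB, 1147 total.
Nothing else within 14 GB beats 1147.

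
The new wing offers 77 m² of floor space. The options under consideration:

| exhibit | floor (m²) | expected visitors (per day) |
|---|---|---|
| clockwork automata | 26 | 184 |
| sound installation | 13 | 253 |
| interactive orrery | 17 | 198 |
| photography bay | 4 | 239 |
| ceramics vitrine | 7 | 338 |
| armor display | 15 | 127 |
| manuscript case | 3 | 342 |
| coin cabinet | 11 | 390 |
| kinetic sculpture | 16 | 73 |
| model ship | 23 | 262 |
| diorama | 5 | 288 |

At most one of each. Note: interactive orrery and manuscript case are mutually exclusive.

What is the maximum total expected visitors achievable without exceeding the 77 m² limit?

2112

Best packing: sound installation + photography bay + ceramics vitrine + manuscript case + coin cabinet + model ship + diorama — 66 m², 2112 total.
That's the maximum — no feasible swap from here does better than 2112.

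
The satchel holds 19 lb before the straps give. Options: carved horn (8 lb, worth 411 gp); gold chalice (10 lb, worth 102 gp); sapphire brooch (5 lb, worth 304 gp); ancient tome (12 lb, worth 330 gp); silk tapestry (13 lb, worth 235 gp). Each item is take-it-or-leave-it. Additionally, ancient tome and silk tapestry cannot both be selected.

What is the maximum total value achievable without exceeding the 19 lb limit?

715

Carved horn + sapphire brooch uses 13 of the 19 lb and totals 715.
Next best is sapphire brooch + ancient tome at 634 (17 lb) — short by 81.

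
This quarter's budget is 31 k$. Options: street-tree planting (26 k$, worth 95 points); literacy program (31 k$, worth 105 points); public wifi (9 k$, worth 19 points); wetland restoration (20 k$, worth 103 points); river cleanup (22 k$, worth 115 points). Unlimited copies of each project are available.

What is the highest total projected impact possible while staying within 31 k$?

Best packing: public wifi + river cleanup — 31 k$, 134 total.
That's the maximum — no swap from here does better than 134.

134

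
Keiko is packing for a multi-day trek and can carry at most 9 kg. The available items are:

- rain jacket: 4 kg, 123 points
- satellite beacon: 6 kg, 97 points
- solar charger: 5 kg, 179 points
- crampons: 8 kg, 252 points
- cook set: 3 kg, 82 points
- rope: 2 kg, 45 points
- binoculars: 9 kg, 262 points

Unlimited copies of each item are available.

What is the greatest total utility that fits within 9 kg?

302

Density check — solar charger 35.80, crampons 31.50, rain jacket 30.75 are the best per kg.
Best packing: rain jacket + solar charger — 9 kg, 302 total.
No other feasible combination exceeds 302.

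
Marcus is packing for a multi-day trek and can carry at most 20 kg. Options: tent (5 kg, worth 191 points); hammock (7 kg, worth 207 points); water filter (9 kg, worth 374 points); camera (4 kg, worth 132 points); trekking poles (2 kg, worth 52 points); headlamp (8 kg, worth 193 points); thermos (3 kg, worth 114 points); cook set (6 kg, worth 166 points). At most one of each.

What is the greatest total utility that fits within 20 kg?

749

Ranking by ratio (utility/kg): water filter 41.56, tent 38.20, thermos 38.00, camera 33.00.
Filling by ratio: tent + water filter + trekking poles + thermos for 731, with 1 kg left unused.
The 3 kg tied up in thermos is better spent on camera — total rises to 749 (20 kg).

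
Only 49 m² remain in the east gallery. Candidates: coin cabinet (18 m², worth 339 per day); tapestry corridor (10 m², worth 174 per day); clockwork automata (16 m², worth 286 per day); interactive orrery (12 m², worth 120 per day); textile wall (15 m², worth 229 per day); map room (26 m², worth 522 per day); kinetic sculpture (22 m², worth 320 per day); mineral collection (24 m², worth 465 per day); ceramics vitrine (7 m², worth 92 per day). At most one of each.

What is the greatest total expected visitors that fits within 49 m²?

Taking the top-ratio exhibits first gives coin cabinet + map room for 861 (44 m²).
Replace coin cabinet with clockwork automata + ceramics vitrine: the trade gains 39 net, giving 900 at 49 m².
Runner-up coin cabinet + mineral collection + ceramics vitrine tops out at 896.

900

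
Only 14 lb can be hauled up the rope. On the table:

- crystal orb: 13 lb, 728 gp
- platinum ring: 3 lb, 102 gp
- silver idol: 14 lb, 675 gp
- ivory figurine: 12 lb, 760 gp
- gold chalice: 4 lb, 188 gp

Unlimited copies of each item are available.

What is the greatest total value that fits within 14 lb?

Ranking by ratio (value/lb): ivory figurine 63.33, crystal orb 56.00, silver idol 48.21.
Best packing: ivory figurine — 12 lb, 760 total.
Every other selection either busts 14 lb or fails to beat 760.

760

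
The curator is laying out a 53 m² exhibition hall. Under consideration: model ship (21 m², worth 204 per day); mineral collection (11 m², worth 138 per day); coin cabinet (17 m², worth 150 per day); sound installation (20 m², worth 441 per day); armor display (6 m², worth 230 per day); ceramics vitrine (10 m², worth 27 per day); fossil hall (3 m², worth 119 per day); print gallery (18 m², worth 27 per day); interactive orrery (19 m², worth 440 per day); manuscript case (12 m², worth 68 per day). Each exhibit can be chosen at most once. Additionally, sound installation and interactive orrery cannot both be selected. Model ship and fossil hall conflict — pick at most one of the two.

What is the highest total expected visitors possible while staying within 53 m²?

Best packing: mineral collection + sound installation + armor display + fossil hall + manuscript case — 52 m², 996 total.
Next best is mineral collection + armor display + fossil hall + interactive orrery + manuscript case at 995 (51 m²) — short by 1.

996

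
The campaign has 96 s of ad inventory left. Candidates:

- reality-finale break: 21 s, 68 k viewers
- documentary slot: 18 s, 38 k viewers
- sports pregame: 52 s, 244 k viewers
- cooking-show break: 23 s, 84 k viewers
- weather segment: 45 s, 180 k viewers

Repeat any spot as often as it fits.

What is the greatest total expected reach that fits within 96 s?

396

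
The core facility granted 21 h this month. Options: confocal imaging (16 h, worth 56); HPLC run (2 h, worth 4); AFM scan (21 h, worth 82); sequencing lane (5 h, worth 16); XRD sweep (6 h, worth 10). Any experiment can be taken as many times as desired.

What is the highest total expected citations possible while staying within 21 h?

By expected citations per h: AFM scan 3.90, confocal imaging 3.50, sequencing lane 3.20, HPLC run 2.00 lead.
The ratio ordering already packs tightly: AFM scan, 21 h, 82.

82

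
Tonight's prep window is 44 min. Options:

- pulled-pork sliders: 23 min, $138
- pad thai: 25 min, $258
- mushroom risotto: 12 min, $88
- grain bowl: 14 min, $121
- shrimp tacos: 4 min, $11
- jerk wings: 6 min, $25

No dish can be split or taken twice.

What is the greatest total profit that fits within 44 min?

390

By profit per min: pad thai 10.32, grain bowl 8.64, mushroom risotto 7.33, pulled-pork sliders 6.00 lead.
Pad thai + grain bowl + shrimp tacos uses 43 of the 44 min and totals 390.
The spare 1 min is too small for any remaining dish, and no exchange beats 390.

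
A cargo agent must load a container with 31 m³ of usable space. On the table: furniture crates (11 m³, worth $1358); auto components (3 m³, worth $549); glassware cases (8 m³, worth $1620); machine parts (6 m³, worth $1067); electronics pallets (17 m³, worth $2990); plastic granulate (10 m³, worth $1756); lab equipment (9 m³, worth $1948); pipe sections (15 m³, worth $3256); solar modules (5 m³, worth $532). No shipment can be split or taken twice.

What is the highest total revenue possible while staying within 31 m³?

6271

Density check — pipe sections 217.07, lab equipment 216.44, glassware cases 202.50, auto components 183.00 are the best per m³.
Filling by ratio: auto components + lab equipment + pipe sections for 5753, with 4 m³ left unused.
Replace auto components with machine parts: the trade gains 518 net, giving 6271 at 30 m³.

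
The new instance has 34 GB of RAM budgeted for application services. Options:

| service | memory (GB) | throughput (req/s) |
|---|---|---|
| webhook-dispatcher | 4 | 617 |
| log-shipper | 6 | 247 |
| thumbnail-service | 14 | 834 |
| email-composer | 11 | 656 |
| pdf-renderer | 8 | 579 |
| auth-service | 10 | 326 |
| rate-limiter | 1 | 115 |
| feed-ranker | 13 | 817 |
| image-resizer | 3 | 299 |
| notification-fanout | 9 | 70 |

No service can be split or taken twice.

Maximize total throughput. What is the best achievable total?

2567

By throughput per GB: webhook-dispatcher 154.25, rate-limiter 115.00, image-resizer 99.67 lead.
The ratio heuristic lands on webhook-dispatcher + pdf-renderer + rate-limiter + feed-ranker + image-resizer (2427) but leaves 5 GB idle.
Dropping pdf-renderer and rate-limiter frees 9 GB; slotting in thumbnail-service (14 GB) lifts the total to 2567 at 34 GB.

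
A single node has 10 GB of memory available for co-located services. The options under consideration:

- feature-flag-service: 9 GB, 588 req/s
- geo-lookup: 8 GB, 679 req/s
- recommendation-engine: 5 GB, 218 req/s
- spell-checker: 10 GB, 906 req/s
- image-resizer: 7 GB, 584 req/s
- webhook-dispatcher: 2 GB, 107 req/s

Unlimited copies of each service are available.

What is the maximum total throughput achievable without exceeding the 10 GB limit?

906

Ranking by ratio (throughput/GB): spell-checker 90.60, geo-lookup 84.88, image-resizer 83.43, feature-flag-service 65.33.
Spell-checker uses 10 of the 10 GB and totals 906.
That's the maximum — no swap from here does better than 906.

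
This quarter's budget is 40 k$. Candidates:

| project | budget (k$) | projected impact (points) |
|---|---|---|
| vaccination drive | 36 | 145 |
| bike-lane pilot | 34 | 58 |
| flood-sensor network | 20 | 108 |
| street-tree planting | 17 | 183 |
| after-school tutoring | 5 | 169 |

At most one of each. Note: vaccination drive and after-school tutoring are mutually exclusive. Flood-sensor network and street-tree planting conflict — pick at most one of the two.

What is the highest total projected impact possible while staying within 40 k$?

352

Taking street-tree planting + after-school tutoring: 22 k$ used, 352 in projected impact.
Next best is flood-sensor network + after-school tutoring at 277 (25 k$) — short by 75.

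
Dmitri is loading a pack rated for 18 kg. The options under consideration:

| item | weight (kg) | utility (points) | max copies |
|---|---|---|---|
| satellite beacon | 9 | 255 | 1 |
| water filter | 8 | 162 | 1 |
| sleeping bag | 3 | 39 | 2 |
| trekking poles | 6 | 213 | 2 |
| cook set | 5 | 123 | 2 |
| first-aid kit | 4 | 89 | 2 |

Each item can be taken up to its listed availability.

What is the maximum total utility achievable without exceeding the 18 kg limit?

549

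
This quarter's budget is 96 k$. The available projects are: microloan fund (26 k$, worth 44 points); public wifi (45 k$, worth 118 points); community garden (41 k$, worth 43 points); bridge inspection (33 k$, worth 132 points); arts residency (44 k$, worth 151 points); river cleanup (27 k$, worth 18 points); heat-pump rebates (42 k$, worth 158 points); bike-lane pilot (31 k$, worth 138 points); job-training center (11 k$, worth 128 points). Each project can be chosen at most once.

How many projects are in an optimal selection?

3

Optimal total is 424.
One optimal bundle: heat-pump rebates + bike-lane pilot + job-training center (84 k$).
All optima have 3 projects.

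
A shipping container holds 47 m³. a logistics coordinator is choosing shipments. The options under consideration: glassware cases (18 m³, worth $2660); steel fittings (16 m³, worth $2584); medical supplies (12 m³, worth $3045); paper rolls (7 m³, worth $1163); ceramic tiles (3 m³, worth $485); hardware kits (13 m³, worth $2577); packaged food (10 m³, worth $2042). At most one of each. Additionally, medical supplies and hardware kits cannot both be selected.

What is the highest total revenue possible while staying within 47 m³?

By revenue per m³: medical supplies 253.75, packaged food 204.20, hardware kits 198.23, paper rolls 166.14 lead.
Best packing: glassware cases + medical supplies + paper rolls + packaged food — 47 m³, 8910 total.
Runner-up steel fittings + medical supplies + paper rolls + packaged food tops out at 8834.

8910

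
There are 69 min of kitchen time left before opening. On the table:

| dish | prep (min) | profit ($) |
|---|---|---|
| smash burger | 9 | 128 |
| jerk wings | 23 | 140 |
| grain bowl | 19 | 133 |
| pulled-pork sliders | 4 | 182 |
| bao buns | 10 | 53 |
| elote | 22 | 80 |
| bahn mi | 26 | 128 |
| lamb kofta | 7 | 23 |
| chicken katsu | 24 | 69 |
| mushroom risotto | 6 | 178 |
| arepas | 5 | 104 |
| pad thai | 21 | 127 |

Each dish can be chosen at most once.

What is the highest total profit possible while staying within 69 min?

865

The ratio ordering already packs tightly: smash burger + jerk wings + grain bowl + pulled-pork sliders + mushroom risotto + arepas, 66 min, 865.
The closest alternative, smash burger + jerk wings + pulled-pork sliders + mushroom risotto + arepas + pad thai, reaches only 859.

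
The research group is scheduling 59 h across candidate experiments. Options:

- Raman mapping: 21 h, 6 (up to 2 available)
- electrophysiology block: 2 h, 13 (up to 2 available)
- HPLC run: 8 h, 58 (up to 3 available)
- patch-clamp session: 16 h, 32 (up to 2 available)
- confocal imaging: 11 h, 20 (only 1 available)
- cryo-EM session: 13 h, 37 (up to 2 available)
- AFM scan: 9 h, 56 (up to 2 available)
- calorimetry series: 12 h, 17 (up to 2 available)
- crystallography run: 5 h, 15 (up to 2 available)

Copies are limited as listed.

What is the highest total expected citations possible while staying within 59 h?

Ranking by ratio (expected citations/h): HPLC run 7.25, electrophysiology block 6.50, AFM scan 6.22.
Filling by ratio: 2×electrophysiology block + 3×HPLC run + 2×AFM scan + 2×crystallography run for 342, with 3 h left unused.
Replace 2×crystallography run with cryo-EM session: the trade gains 7 net, giving 349 at 59 h.

349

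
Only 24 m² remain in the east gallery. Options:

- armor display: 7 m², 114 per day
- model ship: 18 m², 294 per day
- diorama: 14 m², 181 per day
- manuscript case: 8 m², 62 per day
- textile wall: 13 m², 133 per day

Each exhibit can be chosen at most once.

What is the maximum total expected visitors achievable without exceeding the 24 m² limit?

295

A density-first pass picks model ship — 294 at 18 m².
Replace model ship with armor display + diorama: the trade gains 1 net, giving 295 at 21 m².
Every other selection either busts 24 m² or fails to beat 295.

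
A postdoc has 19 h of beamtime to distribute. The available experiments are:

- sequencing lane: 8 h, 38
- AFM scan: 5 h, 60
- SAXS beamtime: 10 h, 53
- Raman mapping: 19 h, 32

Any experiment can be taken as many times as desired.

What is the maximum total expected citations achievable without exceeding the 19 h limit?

180

Best packing: 3×AFM scan — 15 h, 180 total.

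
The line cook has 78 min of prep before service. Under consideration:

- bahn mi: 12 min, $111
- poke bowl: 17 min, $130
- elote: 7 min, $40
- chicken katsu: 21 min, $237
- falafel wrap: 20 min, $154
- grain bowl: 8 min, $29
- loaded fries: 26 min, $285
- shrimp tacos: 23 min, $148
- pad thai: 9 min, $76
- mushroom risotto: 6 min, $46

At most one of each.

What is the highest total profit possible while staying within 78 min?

A density-first pass picks bahn mi + chicken katsu + loaded fries + pad thai + mushroom risotto — 755 at 74 min.
Dropping pad thai and mushroom risotto frees 15 min; slotting in poke bowl (17 min) lifts the total to 763 at 76 min.
The closest alternative, bahn mi + chicken katsu + loaded fries + pad thai + mushroom risotto, reaches only 755.

763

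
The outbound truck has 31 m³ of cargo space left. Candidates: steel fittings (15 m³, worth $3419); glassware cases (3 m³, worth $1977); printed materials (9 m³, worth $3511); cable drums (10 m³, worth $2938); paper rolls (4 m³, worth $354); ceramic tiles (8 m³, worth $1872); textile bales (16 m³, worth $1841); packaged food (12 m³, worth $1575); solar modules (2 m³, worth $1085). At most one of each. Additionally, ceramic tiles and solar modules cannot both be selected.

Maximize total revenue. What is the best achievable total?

10298

Taking the top-ratio shipments first gives glassware cases + printed materials + cable drums + paper rolls + solar modules for 9865 (28 m³).
Replace paper rolls and solar modules with ceramic tiles: the trade gains 433 net, giving 10298 at 30 m³.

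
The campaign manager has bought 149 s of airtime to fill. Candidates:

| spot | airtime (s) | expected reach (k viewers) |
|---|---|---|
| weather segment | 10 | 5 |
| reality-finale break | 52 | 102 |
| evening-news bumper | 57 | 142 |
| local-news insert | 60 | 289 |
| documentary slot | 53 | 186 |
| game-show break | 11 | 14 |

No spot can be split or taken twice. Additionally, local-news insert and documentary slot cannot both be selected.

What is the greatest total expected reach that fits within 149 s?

Best packing: weather segment + evening-news bumper + local-news insert + game-show break — 138 s, 450 total.
Next best is evening-news bumper + local-news insert + game-show break at 445 (128 s) — short by 5.

450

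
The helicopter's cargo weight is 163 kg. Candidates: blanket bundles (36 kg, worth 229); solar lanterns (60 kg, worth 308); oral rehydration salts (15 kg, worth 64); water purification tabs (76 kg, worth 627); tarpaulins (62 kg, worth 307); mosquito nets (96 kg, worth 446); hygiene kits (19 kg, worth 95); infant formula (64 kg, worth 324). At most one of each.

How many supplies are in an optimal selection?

3

The maximum people served within 163 kg is 1046.
water purification tabs + hygiene kits + infant formula hits 1046 at 159 kg.
All optima have 3 supplies.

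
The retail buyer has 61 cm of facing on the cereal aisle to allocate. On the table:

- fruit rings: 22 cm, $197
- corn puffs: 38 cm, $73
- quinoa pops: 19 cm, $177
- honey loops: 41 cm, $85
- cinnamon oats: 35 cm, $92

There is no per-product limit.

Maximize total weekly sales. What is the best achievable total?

Density check — quinoa pops 9.32, fruit rings 8.95, cinnamon oats 2.63, honey loops 2.07 are the best per cm.
Filling by ratio: 3×quinoa pops for 531, with 4 cm left unused.
Dropping quinoa pops frees 19 cm; slotting in fruit rings (22 cm) lifts the total to 551 at 60 cm.

551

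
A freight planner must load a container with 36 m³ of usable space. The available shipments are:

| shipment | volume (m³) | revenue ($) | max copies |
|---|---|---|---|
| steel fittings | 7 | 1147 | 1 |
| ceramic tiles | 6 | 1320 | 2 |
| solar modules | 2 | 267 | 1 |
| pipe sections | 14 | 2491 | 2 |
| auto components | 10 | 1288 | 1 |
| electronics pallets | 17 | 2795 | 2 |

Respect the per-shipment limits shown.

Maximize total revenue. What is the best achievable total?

6582

Greedy by ratio would take steel fittings + 2×ceramic tiles + solar modules + pipe sections: 35 m³ used, total 6545.
Replace solar modules and pipe sections with electronics pallets: the trade gains 37 net, giving 6582 at 36 m³.
No other feasible combination exceeds 6582.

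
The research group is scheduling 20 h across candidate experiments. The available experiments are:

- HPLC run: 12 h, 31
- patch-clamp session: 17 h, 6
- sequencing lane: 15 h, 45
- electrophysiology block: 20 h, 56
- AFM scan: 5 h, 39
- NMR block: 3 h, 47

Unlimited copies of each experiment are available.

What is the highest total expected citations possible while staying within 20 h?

282

Ranking by ratio (expected citations/h): NMR block 15.67, AFM scan 7.80, sequencing lane 3.00, electrophysiology block 2.80.
6×NMR block uses 18 of the 20 h and totals 282.
No other feasible combination exceeds 282.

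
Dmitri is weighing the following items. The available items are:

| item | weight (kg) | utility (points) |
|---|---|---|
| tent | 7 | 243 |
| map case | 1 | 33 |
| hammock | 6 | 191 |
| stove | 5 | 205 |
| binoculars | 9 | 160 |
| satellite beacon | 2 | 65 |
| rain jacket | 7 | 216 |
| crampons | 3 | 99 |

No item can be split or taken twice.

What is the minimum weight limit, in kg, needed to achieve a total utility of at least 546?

15

Minimise kg subject to total utility ≥ 546.
tent + map case + stove + satellite beacon reaches 546 using 15 kg.
Below 15 kg the best achievable stays under 546.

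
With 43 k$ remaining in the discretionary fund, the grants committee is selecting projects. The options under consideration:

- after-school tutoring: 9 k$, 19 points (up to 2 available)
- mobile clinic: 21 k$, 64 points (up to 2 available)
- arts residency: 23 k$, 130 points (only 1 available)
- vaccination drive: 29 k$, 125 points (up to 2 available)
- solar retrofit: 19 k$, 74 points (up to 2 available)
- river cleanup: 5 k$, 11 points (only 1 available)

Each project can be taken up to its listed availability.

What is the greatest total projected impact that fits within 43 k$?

204

Ranking by ratio (projected impact/k$): arts residency 5.65, vaccination drive 4.31, solar retrofit 3.89.
Arts residency + solar retrofit uses 42 of the 43 k$ and totals 204.
Every other selection either busts 43 k$ or exceeds an availability limit or fails to beat 204.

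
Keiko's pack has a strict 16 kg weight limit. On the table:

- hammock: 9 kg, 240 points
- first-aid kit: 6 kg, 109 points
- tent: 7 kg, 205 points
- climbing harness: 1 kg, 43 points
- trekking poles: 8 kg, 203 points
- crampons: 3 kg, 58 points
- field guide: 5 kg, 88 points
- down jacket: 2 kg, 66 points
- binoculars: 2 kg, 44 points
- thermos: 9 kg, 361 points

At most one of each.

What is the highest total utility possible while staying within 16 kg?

566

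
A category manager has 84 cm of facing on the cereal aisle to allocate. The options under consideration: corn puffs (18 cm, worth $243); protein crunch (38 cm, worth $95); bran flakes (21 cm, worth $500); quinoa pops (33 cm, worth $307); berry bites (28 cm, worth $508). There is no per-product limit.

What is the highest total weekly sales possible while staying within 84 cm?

The ratio ordering already packs tightly: 4×bran flakes, 84 cm, 2000.

2000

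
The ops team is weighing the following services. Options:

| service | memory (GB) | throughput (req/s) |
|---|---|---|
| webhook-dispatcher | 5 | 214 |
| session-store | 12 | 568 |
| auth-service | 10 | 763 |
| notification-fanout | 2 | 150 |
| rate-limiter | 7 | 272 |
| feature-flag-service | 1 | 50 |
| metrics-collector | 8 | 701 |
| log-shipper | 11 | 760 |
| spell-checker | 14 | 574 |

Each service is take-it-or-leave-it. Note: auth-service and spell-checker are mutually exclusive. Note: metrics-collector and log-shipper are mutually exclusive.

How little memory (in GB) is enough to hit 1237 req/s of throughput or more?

18

Look for the lowest-memory combination reaching 1237.
auth-service + metrics-collector reaches 1464 using 18 GB.
Any bundle with less than 18 GB falls short of 1237.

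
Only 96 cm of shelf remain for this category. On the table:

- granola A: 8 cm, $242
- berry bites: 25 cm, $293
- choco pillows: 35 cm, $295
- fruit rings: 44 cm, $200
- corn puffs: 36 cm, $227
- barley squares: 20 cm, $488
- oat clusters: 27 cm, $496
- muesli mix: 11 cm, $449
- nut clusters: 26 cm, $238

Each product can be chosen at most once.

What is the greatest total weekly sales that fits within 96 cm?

1968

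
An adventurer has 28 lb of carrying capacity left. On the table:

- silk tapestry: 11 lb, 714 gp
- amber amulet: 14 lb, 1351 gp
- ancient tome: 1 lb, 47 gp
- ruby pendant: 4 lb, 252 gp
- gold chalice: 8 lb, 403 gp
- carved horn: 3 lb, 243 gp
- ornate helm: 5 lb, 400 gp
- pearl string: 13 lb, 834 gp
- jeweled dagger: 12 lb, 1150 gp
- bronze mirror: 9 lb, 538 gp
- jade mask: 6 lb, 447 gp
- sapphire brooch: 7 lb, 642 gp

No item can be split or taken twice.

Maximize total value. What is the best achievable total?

Ranking by ratio (value/lb): amber amulet 96.50, jeweled dagger 95.83, sapphire brooch 91.71, carved horn 81.00.
Best packing: amber amulet + ancient tome + jeweled dagger — 27 lb, 2548 total.
Every other selection either busts 28 lb or fails to beat 2548.

2548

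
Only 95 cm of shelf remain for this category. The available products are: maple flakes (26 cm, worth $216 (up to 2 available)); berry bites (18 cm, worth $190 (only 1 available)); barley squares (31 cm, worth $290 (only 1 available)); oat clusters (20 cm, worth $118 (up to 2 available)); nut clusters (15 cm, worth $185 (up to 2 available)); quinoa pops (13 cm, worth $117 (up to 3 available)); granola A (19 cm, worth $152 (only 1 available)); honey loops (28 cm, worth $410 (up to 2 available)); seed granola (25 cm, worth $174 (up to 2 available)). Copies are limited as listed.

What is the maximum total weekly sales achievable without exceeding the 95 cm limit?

The ratio heuristic lands on 2×nut clusters + 2×honey loops (1190) but leaves 9 cm idle.
Replace nut clusters with berry bites: the trade gains 5 net, giving 1195 at 89 cm.
No other feasible combination exceeds 1195.

1195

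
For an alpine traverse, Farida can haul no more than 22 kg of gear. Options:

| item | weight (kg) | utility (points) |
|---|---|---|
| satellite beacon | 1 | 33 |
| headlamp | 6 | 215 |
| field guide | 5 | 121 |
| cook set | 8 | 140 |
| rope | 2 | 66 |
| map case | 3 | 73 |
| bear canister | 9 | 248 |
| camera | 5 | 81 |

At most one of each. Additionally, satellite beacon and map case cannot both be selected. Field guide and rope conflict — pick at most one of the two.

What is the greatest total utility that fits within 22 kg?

Satellite beacon + headlamp + field guide + bear canister uses 21 of the 22 kg and totals 617.
No other feasible combination exceeds 617.

617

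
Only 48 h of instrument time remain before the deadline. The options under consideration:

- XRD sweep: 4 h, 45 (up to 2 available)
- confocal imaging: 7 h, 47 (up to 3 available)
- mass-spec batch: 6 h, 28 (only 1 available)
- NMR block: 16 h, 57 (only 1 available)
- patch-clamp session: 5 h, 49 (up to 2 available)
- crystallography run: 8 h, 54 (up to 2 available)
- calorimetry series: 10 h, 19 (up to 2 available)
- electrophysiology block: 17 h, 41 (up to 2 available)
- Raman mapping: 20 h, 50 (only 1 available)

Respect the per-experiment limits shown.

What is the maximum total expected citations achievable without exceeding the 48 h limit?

390

Taking 2×XRD sweep + 2×confocal imaging + 2×patch-clamp session + 2×crystallography run: 48 h used, 390 in expected citations.
Nothing else within 48 h beats 390.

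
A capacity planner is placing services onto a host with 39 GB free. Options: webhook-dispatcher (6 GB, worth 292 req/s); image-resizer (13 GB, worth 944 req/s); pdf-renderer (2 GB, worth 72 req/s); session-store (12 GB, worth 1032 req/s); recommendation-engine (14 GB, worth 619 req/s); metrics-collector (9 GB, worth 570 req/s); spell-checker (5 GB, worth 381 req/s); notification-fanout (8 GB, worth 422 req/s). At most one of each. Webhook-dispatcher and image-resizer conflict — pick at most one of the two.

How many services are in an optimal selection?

4

The maximum throughput within 39 GB is 2927.
One optimal bundle: image-resizer + session-store + metrics-collector + spell-checker (39 GB).
All optima have 4 services.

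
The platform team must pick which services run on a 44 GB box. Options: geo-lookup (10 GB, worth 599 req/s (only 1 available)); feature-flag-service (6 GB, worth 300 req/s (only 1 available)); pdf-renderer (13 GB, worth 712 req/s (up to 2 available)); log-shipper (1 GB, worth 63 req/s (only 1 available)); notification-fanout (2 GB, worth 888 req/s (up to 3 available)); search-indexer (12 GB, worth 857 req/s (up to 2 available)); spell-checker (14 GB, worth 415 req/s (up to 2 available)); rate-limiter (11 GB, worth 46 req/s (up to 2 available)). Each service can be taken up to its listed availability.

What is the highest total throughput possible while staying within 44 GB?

Filling by ratio: geo-lookup + log-shipper + 3×notification-fanout + 2×search-indexer for 5040, with 3 GB left unused.
Replace geo-lookup with pdf-renderer: the trade gains 113 net, giving 5153 at 44 GB.

5153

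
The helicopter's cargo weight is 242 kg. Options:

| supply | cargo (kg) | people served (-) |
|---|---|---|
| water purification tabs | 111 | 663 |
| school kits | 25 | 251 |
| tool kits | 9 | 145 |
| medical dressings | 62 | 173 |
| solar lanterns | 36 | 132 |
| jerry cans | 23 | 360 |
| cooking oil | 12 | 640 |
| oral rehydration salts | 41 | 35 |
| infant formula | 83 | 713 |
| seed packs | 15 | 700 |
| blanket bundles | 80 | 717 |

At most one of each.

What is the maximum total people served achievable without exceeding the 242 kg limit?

Taking the top-ratio supplies first gives school kits + tool kits + solar lanterns + jerry cans + cooking oil + oral rehydration salts + seed packs + blanket bundles for 2980 (241 kg).
Dropping tool kits and solar lanterns and oral rehydration salts frees 86 kg; slotting in infant formula (83 kg) lifts the total to 3381 at 238 kg.
Next best is tool kits + jerry cans + cooking oil + infant formula + seed packs + blanket bundles at 3275 (222 kg) — short by 106.

3381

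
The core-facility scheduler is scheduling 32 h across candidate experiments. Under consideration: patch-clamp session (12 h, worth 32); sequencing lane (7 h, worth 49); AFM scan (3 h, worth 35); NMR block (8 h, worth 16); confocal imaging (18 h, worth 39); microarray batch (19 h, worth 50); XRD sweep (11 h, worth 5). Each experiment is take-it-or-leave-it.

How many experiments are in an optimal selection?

3

Best achievable expected citations is 134.
For example sequencing lane + AFM scan + microarray batch achieves it, using 29 h.
All optima have 3 experiments.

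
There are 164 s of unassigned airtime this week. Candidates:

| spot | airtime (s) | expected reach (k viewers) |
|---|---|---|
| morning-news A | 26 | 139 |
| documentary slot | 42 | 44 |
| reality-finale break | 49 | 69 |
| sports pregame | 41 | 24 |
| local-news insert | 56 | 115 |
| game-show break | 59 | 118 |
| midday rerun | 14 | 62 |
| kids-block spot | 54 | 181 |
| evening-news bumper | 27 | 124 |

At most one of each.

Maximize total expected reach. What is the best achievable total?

559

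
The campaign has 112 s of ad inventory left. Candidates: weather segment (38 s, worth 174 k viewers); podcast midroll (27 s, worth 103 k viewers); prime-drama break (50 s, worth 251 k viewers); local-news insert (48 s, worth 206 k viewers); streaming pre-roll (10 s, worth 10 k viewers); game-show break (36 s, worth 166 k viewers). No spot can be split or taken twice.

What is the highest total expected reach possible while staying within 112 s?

The ratio heuristic lands on prime-drama break + streaming pre-roll + game-show break (427) but leaves 16 s idle.
The 60 s tied up in prime-drama break and streaming pre-roll is better spent on podcast midroll + local-news insert — total rises to 475 (111 s).

475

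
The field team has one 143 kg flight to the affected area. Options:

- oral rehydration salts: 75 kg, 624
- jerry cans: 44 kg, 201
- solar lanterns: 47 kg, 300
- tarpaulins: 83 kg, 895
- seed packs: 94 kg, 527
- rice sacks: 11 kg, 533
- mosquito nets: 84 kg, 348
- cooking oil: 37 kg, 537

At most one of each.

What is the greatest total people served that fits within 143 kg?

1965

Taking tarpaulins + rice sacks + cooking oil: 131 kg used, 1965 in people served.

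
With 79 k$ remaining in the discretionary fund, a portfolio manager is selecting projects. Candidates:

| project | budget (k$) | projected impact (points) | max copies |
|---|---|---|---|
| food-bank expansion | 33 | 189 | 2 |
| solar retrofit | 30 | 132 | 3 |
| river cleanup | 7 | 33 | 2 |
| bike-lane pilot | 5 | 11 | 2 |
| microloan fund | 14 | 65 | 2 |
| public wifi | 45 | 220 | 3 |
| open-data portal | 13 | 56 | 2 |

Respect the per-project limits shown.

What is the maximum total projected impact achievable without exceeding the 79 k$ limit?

A density-first pass picks 2×food-bank expansion + river cleanup + bike-lane pilot — 422 at 78 k$.
Replace river cleanup and bike-lane pilot with open-data portal: the trade gains 12 net, giving 434 at 79 k$.
Every other selection either busts 79 k$ or exceeds an availability limit or fails to beat 434.

434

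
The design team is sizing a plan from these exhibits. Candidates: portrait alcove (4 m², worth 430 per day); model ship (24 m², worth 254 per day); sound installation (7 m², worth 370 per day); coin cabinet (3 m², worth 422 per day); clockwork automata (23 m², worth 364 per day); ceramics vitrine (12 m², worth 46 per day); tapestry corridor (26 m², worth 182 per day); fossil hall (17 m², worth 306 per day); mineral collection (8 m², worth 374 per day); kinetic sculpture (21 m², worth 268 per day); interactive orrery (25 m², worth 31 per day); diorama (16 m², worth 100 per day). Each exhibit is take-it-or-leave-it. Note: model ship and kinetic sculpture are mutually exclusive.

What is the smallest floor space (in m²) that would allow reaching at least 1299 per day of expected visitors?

Need the lightest bundle worth ≥ 1299.
portrait alcove + sound installation + coin cabinet + mineral collection: 1596 expected visitors at 22 m².
No combination under 22 m² hits 1299.

22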